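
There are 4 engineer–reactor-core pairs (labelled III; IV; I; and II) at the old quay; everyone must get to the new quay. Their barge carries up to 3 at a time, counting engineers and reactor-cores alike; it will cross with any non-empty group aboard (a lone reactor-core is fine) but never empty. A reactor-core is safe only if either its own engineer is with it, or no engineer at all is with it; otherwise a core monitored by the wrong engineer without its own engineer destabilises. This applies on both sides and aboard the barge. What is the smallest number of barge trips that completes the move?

9

Counting alone: each trip to the new quay takes at most 3 across and each return brings at least 1 back, so after t trips out (and t−1 returns) at most 3t − (t−1) of the 8 are across; that first reaches 8 at t = 4, so at least 7 crossings are needed.
The safety rule pushes this higher. Following every safe sequence of crossings, the most of the 8 that can be at the new quay as the barge arrives there on crossing 7 is 7 — never all 8.
So no plan with fewer than 9 crossings exists, and this one achieves 9:
1. engineer III and reactor-core III cross → the new quay.
2. engineer III crosses ← the old quay.
3. engineer III, engineer IV, and reactor-core IV cross → the new quay.
4. engineer III and reactor-core III cross ← the old quay.
5. engineer I, engineer II, and engineer III cross → the new quay.
6. reactor-core IV crosses ← the old quay.
7. reactor-core III and reactor-core IV cross → the new quay.
8. reactor-core III crosses ← the old quay.
9. reactor-core I, reactor-core II, and reactor-core III cross → the new quay.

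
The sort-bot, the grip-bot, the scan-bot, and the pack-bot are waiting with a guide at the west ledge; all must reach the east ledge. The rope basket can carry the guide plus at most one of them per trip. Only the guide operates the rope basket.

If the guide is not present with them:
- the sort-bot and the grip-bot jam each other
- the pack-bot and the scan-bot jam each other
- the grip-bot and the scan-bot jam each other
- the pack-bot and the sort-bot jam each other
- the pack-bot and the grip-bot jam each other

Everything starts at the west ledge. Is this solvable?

Whatever the first load, the items left behind include a forbidden pair without the guide. No opening move is safe, so no plan exists.

No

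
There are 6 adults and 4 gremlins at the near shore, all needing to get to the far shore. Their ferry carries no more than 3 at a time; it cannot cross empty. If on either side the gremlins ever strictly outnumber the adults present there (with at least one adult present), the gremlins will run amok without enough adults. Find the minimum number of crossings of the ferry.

Counting alone: each trip to the far shore takes at most 3 across and each return brings at least 1 back, so after t trips out (and t−1 returns) at most 3t − (t−1) of the 10 are across; that first reaches 10 at t = 5, so at least 9 crossings are needed.
The plan below uses exactly 9 crossings, so it is optimal:
1. 2 gremlins → the far shore.  (the near shore: 6A 2G; the far shore: 0A 2G)
2. 1 gremlin ← the near shore.  (the near shore: 6A 3G; the far shore: 0A 1G)
3. 3 gremlins → the far shore.  (the near shore: 6A 0G; the far shore: 0A 4G)
4. 1 gremlin ← the near shore.  (the near shore: 6A 1G; the far shore: 0A 3G)
5. 3 adults → the far shore.  (the near shore: 3A 1G; the far shore: 3A 3G)
6. 1 gremlin ← the near shore.  (the near shore: 3A 2G; the far shore: 3A 2G)
7. 1 adult and 2 gremlins → the far shore.  (the near shore: 2A 0G; the far shore: 4A 4G)
8. 1 gremlin ← the near shore.  (the near shore: 2A 1G; the far shore: 4A 3G)
9. 2 adults and 1 gremlin → the far shore.  (the near shore: 0A 0G; the far shore: 6A 4G)

9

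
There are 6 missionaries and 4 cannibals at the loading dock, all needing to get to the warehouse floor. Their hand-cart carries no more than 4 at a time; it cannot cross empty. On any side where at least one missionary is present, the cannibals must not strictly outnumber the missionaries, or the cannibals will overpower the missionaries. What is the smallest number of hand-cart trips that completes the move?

5

Counting alone: each trip to the warehouse floor takes at most 4 across and each return brings at least 1 back, so after t trips out (and t−1 returns) at most 4t − (t−1) of the 10 are across; that first reaches 10 at t = 3, so at least 5 crossings are needed.
The plan below uses exactly 5 crossings, so it is optimal:
1. 4 cannibals → the warehouse floor.  (the loading dock: 6M 0C; the warehouse floor: 0M 4C)
2. 1 cannibal ← the loading dock.  (the loading dock: 6M 1C; the warehouse floor: 0M 3C)
3. 4 missionaries → the warehouse floor.  (the loading dock: 2M 1C; the warehouse floor: 4M 3C)
4. 1 cannibal ← the loading dock.  (the loading dock: 2M 2C; the warehouse floor: 4M 2C)
5. 2 missionaries and 2 cannibals → the warehouse floor.  (the loading dock: 0M 0C; the warehouse floor: 6M 4C)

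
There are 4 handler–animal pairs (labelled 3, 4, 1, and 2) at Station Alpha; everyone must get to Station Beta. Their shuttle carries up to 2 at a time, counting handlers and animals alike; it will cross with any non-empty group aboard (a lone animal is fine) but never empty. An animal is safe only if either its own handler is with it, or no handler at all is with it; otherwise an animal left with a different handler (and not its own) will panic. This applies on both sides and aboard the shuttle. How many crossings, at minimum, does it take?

Following every safe sequence of crossings from the start, the most of the 8 that can be at Station Beta as the shuttle arrives there on crossings 1, 3, 5 is 2, 3, 4 respectively; the best ever achieved is 4 of 8.
From crossing 7 on, no configuration arises that was not already reachable earlier: only 44 distinct safe configurations (who is on which side, and where the shuttle is) can ever be reached, none of them has everyone across, and every continuation just revisits them. So no valid plan exists.

impossible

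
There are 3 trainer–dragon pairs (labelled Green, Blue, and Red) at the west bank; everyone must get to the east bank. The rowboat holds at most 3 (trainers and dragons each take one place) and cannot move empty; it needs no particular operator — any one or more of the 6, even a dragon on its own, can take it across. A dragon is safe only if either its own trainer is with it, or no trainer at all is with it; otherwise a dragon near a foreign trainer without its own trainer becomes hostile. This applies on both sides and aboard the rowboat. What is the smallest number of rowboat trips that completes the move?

5

Counting alone: each trip to the east bank takes at most 3 across and each return brings at least 1 back, so after t trips out (and t−1 returns) at most 3t − (t−1) of the 6 are across; that first reaches 6 at t = 3, so at least 5 crossings are needed.
The plan below uses exactly 5 crossings, so it is optimal:
1. dragon Green and trainer Green cross → the east bank.
2. trainer Green crosses ← the west bank.
3. trainer Blue, trainer Green, and trainer Red cross → the east bank.
4. dragon Green crosses ← the west bank.
5. dragon Blue, dragon Green, and dragon Red cross → the east bank.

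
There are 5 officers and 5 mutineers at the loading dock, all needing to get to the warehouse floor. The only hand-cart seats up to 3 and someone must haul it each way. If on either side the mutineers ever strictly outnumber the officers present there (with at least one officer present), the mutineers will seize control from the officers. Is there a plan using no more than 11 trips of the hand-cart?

Yes — this plan uses 11 crossings (≤ 11):
1. 2 mutineers → the warehouse floor.  (the loading dock: 5O 3M; the warehouse floor: 0O 2M)
2. 1 mutineer ← the loading dock.  (the loading dock: 5O 4M; the warehouse floor: 0O 1M)
3. 3 mutineers → the warehouse floor.  (the loading dock: 5O 1M; the warehouse floor: 0O 4M)
4. 1 mutineer ← the loading dock.  (the loading dock: 5O 2M; the warehouse floor: 0O 3M)
5. 3 officers → the warehouse floor.  (the loading dock: 2O 2M; the warehouse floor: 3O 3M)
6. 1 officer and 1 mutineer ← the loading dock.  (the loading dock: 3O 3M; the warehouse floor: 2O 2M)
7. 3 officers → the warehouse floor.  (the loading dock: 0O 3M; the warehouse floor: 5O 2M)
8. 1 mutineer ← the loading dock.  (the loading dock: 0O 4M; the warehouse floor: 5O 1M)
9. 2 mutineers → the warehouse floor.  (the loading dock: 0O 2M; the warehouse floor: 5O 3M)
10. 1 mutineer ← the loading dock.  (the loading dock: 0O 3M; the warehouse floor: 5O 2M)
11. 3 mutineers → the warehouse floor.  (the loading dock: 0O 0M; the warehouse floor: 5O 5M)

Yes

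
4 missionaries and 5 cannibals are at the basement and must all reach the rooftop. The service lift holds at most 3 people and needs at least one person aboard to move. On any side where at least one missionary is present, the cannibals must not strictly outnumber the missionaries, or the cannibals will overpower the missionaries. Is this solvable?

No

The cannibals already outnumber the missionaries at the basement before anyone moves, so the starting position itself is disallowed.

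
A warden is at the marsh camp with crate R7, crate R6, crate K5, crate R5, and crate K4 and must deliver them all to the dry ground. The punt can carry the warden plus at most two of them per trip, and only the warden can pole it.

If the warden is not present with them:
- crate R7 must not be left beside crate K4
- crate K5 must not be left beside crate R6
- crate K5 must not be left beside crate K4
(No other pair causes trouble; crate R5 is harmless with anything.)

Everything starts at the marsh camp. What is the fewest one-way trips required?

Counting alone: the warden can take at most 2 across per trip to the dry ground, so moving all 5 needs at least 3 loaded trips out, with a return between consecutive ones — at least 5 crossings.
The plan below uses exactly 5 crossings, so it is optimal:
1. Warden goes to the dry ground with crate K5 and crate R7.
2. Warden goes back to the marsh camp alone.
3. Warden goes to the dry ground with crate R5.
4. Warden goes back to the marsh camp alone.
5. Warden goes to the dry ground with crate K4 and crate R6.

5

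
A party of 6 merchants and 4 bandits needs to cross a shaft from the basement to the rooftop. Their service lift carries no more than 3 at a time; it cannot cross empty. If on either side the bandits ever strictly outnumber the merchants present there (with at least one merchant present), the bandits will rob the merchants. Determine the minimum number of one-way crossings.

Counting alone: each trip to the rooftop takes at most 3 across and each return brings at least 1 back, so after t trips out (and t−1 returns) at most 3t − (t−1) of the 10 are across; that first reaches 10 at t = 5, so at least 9 crossings are needed.
The plan below uses exactly 9 crossings, so it is optimal:
1. 2 bandits → the rooftop.  (the basement: 6M 2B; the rooftop: 0M 2B)
2. 1 bandit ← the basement.  (the basement: 6M 3B; the rooftop: 0M 1B)
3. 3 bandits → the rooftop.  (the basement: 6M 0B; the rooftop: 0M 4B)
4. 1 bandit ← the basement.  (the basement: 6M 1B; the rooftop: 0M 3B)
5. 3 merchants → the rooftop.  (the basement: 3M 1B; the rooftop: 3M 3B)
6. 1 bandit ← the basement.  (the basement: 3M 2B; the rooftop: 3M 2B)
7. 1 merchant and 2 bandits → the rooftop.  (the basement: 2M 0B; the rooftop: 4M 4B)
8. 1 bandit ← the basement.  (the basement: 2M 1B; the rooftop: 4M 3B)
9. 2 merchants and 1 bandit → the rooftop.  (the basement: 0M 0B; the rooftop: 6M 4B)

9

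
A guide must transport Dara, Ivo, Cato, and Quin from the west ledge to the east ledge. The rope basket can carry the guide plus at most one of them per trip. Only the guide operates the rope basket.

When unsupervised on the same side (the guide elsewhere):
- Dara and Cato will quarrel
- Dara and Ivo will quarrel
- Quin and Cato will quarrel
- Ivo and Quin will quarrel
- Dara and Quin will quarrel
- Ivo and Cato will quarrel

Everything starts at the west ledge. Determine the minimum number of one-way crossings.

impossible

Whatever the first load, the items left behind include a forbidden pair without the guide. No opening move is safe, so no plan exists.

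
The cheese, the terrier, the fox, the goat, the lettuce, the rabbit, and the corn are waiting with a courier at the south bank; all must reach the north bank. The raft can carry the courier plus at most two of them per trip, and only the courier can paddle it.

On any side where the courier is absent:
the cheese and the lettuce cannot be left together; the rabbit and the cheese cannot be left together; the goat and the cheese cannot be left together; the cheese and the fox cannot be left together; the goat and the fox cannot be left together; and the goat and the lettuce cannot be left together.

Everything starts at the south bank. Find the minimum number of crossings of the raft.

Counting alone: the courier can take at most 2 across per trip to the north bank, so moving all 7 needs at least 4 loaded trips out, with a return between consecutive ones — at least 7 crossings.
The safety rule pushes this higher. Following every safe sequence of crossings, the most of the 7 that can be at the north bank as the raft arrives there on crossings 7, 9 is 5, 6 respectively — never all 7.
So no plan with fewer than 11 crossings exists, and this one achieves 11:
1. Courier goes to the north bank with the cheese and the goat.
2. Courier goes back to the south bank with the cheese.
3. Courier goes to the north bank with the cheese and the terrier.
4. Courier goes back to the south bank with the cheese.
5. Courier goes to the north bank with the cheese and the rabbit.
6. Courier goes back to the south bank with the cheese.
7. Courier goes to the north bank with the cheese and the corn.
8. Courier goes back to the south bank with the cheese.
9. Courier goes to the north bank with the fox and the lettuce.
10. Courier goes back to the south bank with the goat.
11. Courier goes to the north bank with the cheese and the goat.

11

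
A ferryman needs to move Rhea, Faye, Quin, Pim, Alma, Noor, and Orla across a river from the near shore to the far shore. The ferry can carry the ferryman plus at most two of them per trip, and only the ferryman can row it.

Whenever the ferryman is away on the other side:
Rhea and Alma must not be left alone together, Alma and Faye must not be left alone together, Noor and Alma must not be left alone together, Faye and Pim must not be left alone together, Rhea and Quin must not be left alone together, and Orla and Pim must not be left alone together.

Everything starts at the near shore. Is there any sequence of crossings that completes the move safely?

Whatever the first load, the items left behind include a forbidden pair without the ferryman. No opening move is safe, so no plan exists.

No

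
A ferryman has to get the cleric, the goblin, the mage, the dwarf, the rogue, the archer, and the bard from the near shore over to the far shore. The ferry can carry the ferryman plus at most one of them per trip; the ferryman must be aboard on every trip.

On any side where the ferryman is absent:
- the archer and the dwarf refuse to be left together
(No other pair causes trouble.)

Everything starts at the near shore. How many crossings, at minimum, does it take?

Counting alone: the ferryman can take at most 1 across per trip to the far shore, so moving all 7 needs at least 7 loaded trips out, with a return between consecutive ones — at least 13 crossings.
The plan below uses exactly 13 crossings, so it is optimal:
1. Ferryman goes to the far shore with the dwarf.  [the near shore: the archer, the bard, the cleric, the goblin, the mage, the rogue | the far shore: the dwarf]
2. Ferryman goes back to the near shore alone.  [the near shore: the archer, the bard, the cleric, the goblin, the mage, the rogue | the far shore: the dwarf]
3. Ferryman goes to the far shore with the cleric.  [the near shore: the archer, the bard, the goblin, the mage, the rogue | the far shore: the cleric, the dwarf]
4. Ferryman goes back to the near shore alone.  [the near shore: the archer, the bard, the goblin, the mage, the rogue | the far shore: the cleric, the dwarf]
5. Ferryman goes to the far shore with the goblin.  [the near shore: the archer, the bard, the mage, the rogue | the far shore: the cleric, the dwarf, the goblin]
6. Ferryman goes back to the near shore alone.  [the near shore: the archer, the bard, the mage, the rogue | the far shore: the cleric, the dwarf, the goblin]
7. Ferryman goes to the far shore with the mage.  [the near shore: the archer, the bard, the rogue | the far shore: the cleric, the dwarf, the goblin, the mage]
8. Ferryman goes back to the near shore alone.  [the near shore: the archer, the bard, the rogue | the far shore: the cleric, the dwarf, the goblin, the mage]
9. Ferryman goes to the far shore with the rogue.  [the near shore: the archer, the bard | the far shore: the cleric, the dwarf, the goblin, the mage, the rogue]
10. Ferryman goes back to the near shore alone.  [the near shore: the archer, the bard | the far shore: the cleric, the dwarf, the goblin, the mage, the rogue]
11. Ferryman goes to the far shore with the bard.  [the near shore: the archer | the far shore: the bard, the cleric, the dwarf, the goblin, the mage, the rogue]
12. Ferryman goes back to the near shore alone.  [the near shore: the archer | the far shore: the bard, the cleric, the dwarf, the goblin, the mage, the rogue]
13. Ferryman goes to the far shore with the archer.  [the near shore: — | the far shore: the archer, the bard, the cleric, the dwarf, the goblin, the mage, the rogue]

13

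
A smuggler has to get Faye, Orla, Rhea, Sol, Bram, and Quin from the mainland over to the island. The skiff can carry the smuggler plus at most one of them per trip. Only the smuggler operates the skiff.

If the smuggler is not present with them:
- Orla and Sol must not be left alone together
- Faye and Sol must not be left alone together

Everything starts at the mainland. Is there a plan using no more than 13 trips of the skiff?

Yes

Yes — this plan uses 13 crossings (≤ 13):
1. Smuggler goes to the island with Sol.
2. Smuggler goes back to the mainland alone.
3. Smuggler goes to the island with Faye.
4. Smuggler goes back to the mainland with Sol.
5. Smuggler goes to the island with Orla.
6. Smuggler goes back to the mainland alone.
7. Smuggler goes to the island with Rhea.
8. Smuggler goes back to the mainland alone.
9. Smuggler goes to the island with Bram.
10. Smuggler goes back to the mainland alone.
11. Smuggler goes to the island with Quin.
12. Smuggler goes back to the mainland alone.
13. Smuggler goes to the island with Sol.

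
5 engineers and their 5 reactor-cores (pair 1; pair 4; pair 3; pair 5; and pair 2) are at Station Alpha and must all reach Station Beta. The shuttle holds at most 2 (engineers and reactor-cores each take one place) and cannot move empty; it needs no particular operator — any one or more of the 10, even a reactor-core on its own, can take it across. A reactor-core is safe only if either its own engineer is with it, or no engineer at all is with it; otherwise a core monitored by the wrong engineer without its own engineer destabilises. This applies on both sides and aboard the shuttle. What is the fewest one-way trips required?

Following every safe sequence of crossings from the start, the most of the 10 that can be at Station Beta as the shuttle arrives there on crossings 1, 3, 5, 7 is 2, 3, 4, 5 respectively; the best ever achieved is 5 of 10.
From crossing 9 on, no configuration arises that was not already reachable earlier: only 82 distinct safe configurations (who is on which side, and where the shuttle is) can ever be reached, none of them has everyone across, and every continuation just revisits them. So no valid plan exists.

impossible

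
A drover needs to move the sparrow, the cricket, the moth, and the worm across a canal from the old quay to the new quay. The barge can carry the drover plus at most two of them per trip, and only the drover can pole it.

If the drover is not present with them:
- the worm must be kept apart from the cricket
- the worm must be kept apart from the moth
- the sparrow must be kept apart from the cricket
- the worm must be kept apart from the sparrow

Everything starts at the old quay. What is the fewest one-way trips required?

Counting alone: the drover can take at most 2 across per trip to the new quay, so moving all 4 needs at least 2 loaded trips out, with a return between consecutive ones — at least 3 crossings.
The safety rule pushes this higher. Following every safe sequence of crossings, the most of the 4 that can be at the new quay as the barge arrives there on crossing 3 is 3 — never all 4.
So no plan with fewer than 5 crossings exists, and this one achieves 5:
1. Drover goes to the new quay with the sparrow and the worm.
2. Drover goes back to the old quay with the sparrow.
3. Drover goes to the new quay with the moth and the sparrow.
4. Drover goes back to the old quay with the worm.
5. Drover goes to the new quay with the cricket and the worm.

5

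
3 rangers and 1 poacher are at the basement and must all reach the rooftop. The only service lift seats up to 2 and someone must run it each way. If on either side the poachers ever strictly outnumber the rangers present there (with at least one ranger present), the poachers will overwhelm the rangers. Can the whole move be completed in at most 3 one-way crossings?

No

Counting alone: each trip to the rooftop takes at most 2 across and each return brings at least 1 back, so after t trips out (and t−1 returns) at most 2t − (t−1) of the 4 are across; that first reaches 4 at t = 3, so at least 5 crossings are needed.
Since 3 < 5, 3 crossings cannot be enough. (The shortest complete plan in fact takes 5:)
1. 1 ranger and 1 poacher → the rooftop.  (the basement: 2R 0P; the rooftop: 1R 1P)
2. 1 poacher ← the basement.  (the basement: 2R 1P; the rooftop: 1R 0P)
3. 1 ranger and 1 poacher → the rooftop.  (the basement: 1R 0P; the rooftop: 2R 1P)
4. 1 poacher ← the basement.  (the basement: 1R 1P; the rooftop: 2R 0P)
5. 1 ranger and 1 poacher → the rooftop.  (the basement: 0R 0P; the rooftop: 3R 1P)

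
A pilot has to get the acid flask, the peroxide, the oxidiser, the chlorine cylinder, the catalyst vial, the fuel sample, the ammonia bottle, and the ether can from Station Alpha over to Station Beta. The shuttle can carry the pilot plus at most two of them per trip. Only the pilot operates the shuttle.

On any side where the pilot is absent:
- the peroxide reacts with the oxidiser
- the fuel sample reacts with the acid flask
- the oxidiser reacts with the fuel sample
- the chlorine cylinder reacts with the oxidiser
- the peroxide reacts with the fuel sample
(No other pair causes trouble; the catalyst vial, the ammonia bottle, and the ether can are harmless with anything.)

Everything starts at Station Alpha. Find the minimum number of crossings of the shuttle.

Counting alone: the pilot can take at most 2 across per trip to Station Beta, so moving all 8 needs at least 4 loaded trips out, with a return between consecutive ones — at least 7 crossings.
The safety rule pushes this higher. Following every safe sequence of crossings, the most of the 8 that can be at Station Beta as the shuttle arrives there on crossings 7, 9, 11 is 5, 6, 7 respectively — never all 8.
So no plan with fewer than 13 crossings exists, and this one achieves 13:
1. Pilot goes to Station Beta with the fuel sample and the oxidiser.  [Station Alpha: the acid flask, the ammonia bottle, the catalyst vial, the chlorine cylinder, the ether can, the peroxide | Station Beta: the fuel sample, the oxidiser]
2. Pilot goes back to Station Alpha with the oxidiser.  [Station Alpha: the acid flask, the ammonia bottle, the catalyst vial, the chlorine cylinder, the ether can, the oxidiser, the peroxide | Station Beta: the fuel sample]
3. Pilot goes to Station Beta with the acid flask and the oxidiser.  [Station Alpha: the ammonia bottle, the catalyst vial, the chlorine cylinder, the ether can, the peroxide | Station Beta: the acid flask, the fuel sample, the oxidiser]
4. Pilot goes back to Station Alpha with the fuel sample.  [Station Alpha: the ammonia bottle, the catalyst vial, the chlorine cylinder, the ether can, the fuel sample, the peroxide | Station Beta: the acid flask, the oxidiser]
5. Pilot goes to Station Beta with the chlorine cylinder and the peroxide.  [Station Alpha: the ammonia bottle, the catalyst vial, the ether can, the fuel sample | Station Beta: the acid flask, the chlorine cylinder, the oxidiser, the peroxide]
6. Pilot goes back to Station Alpha with the oxidiser.  [Station Alpha: the ammonia bottle, the catalyst vial, the ether can, the fuel sample, the oxidiser | Station Beta: the acid flask, the chlorine cylinder, the peroxide]
7. Pilot goes to Station Beta with the catalyst vial and the oxidiser.  [Station Alpha: the ammonia bottle, the ether can, the fuel sample | Station Beta: the acid flask, the catalyst vial, the chlorine cylinder, the oxidiser, the peroxide]
8. Pilot goes back to Station Alpha with the oxidiser.  [Station Alpha: the ammonia bottle, the ether can, the fuel sample, the oxidiser | Station Beta: the acid flask, the catalyst vial, the chlorine cylinder, the peroxide]
9. Pilot goes to Station Beta with the ammonia bottle and the oxidiser.  [Station Alpha: the ether can, the fuel sample | Station Beta: the acid flask, the ammonia bottle, the catalyst vial, the chlorine cylinder, the oxidiser, the peroxide]
10. Pilot goes back to Station Alpha with the oxidiser.  [Station Alpha: the ether can, the fuel sample, the oxidiser | Station Beta: the acid flask, the ammonia bottle, the catalyst vial, the chlorine cylinder, the peroxide]
11. Pilot goes to Station Beta with the ether can and the oxidiser.  [Station Alpha: the fuel sample | Station Beta: the acid flask, the ammonia bottle, the catalyst vial, the chlorine cylinder, the ether can, the oxidiser, the peroxide]
12. Pilot goes back to Station Alpha with the oxidiser.  [Station Alpha: the fuel sample, the oxidiser | Station Beta: the acid flask, the ammonia bottle, the catalyst vial, the chlorine cylinder, the ether can, the peroxide]
13. Pilot goes to Station Beta with the fuel sample and the oxidiser.  [Station Alpha: — | Station Beta: the acid flask, the ammonia bottle, the catalyst vial, the chlorine cylinder, the ether can, the fuel sample, the oxidiser, the peroxide]

13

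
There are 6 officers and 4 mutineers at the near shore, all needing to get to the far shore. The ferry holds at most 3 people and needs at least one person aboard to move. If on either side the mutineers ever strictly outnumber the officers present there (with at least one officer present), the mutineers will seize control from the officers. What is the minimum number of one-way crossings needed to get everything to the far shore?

9

Counting alone: each trip to the far shore takes at most 3 across and each return brings at least 1 back, so after t trips out (and t−1 returns) at most 3t − (t−1) of the 10 are across; that first reaches 10 at t = 5, so at least 9 crossings are needed.
The plan below uses exactly 9 crossings, so it is optimal:
1. 2 mutineers → the far shore.  (the near shore: 6O 2M; the far shore: 0O 2M)
2. 1 mutineer ← the near shore.  (the near shore: 6O 3M; the far shore: 0O 1M)
3. 3 mutineers → the far shore.  (the near shore: 6O 0M; the far shore: 0O 4M)
4. 1 mutineer ← the near shore.  (the near shore: 6O 1M; the far shore: 0O 3M)
5. 3 officers → the far shore.  (the near shore: 3O 1M; the far shore: 3O 3M)
6. 1 mutineer ← the near shore.  (the near shore: 3O 2M; the far shore: 3O 2M)
7. 1 officer and 2 mutineers → the far shore.  (the near shore: 2O 0M; the far shore: 4O 4M)
8. 1 mutineer ← the near shore.  (the near shore: 2O 1M; the far shore: 4O 3M)
9. 2 officers and 1 mutineer → the far shore.  (the near shore: 0O 0M; the far shore: 6O 4M)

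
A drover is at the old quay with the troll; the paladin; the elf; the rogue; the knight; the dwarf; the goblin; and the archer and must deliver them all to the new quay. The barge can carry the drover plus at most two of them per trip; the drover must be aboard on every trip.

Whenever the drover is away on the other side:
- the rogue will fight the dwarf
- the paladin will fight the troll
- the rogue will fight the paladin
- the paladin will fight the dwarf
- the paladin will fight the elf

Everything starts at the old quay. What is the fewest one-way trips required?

Counting alone: the drover can take at most 2 across per trip to the new quay, so moving all 8 needs at least 4 loaded trips out, with a return between consecutive ones — at least 7 crossings.
The safety rule pushes this higher. Following every safe sequence of crossings, the most of the 8 that can be at the new quay as the barge arrives there on crossings 7, 9, 11 is 5, 6, 7 respectively — never all 8.
So no plan with fewer than 13 crossings exists, and this one achieves 13:
1. Drover goes to the new quay with the paladin and the rogue.  [the old quay: the archer, the dwarf, the elf, the goblin, the knight, the troll | the new quay: the paladin, the rogue]
2. Drover goes back to the old quay with the paladin.  [the old quay: the archer, the dwarf, the elf, the goblin, the knight, the paladin, the troll | the new quay: the rogue]
3. Drover goes to the new quay with the paladin and the troll.  [the old quay: the archer, the dwarf, the elf, the goblin, the knight | the new quay: the paladin, the rogue, the troll]
4. Drover goes back to the old quay with the paladin.  [the old quay: the archer, the dwarf, the elf, the goblin, the knight, the paladin | the new quay: the rogue, the troll]
5. Drover goes to the new quay with the elf and the paladin.  [the old quay: the archer, the dwarf, the goblin, the knight | the new quay: the elf, the paladin, the rogue, the troll]
6. Drover goes back to the old quay with the paladin.  [the old quay: the archer, the dwarf, the goblin, the knight, the paladin | the new quay: the elf, the rogue, the troll]
7. Drover goes to the new quay with the knight and the paladin.  [the old quay: the archer, the dwarf, the goblin | the new quay: the elf, the knight, the paladin, the rogue, the troll]
8. Drover goes back to the old quay with the paladin.  [the old quay: the archer, the dwarf, the goblin, the paladin | the new quay: the elf, the knight, the rogue, the troll]
9. Drover goes to the new quay with the goblin and the paladin.  [the old quay: the archer, the dwarf | the new quay: the elf, the goblin, the knight, the paladin, the rogue, the troll]
10. Drover goes back to the old quay with the paladin.  [the old quay: the archer, the dwarf, the paladin | the new quay: the elf, the goblin, the knight, the rogue, the troll]
11. Drover goes to the new quay with the archer and the paladin.  [the old quay: the dwarf | the new quay: the archer, the elf, the goblin, the knight, the paladin, the rogue, the troll]
12. Drover goes back to the old quay with the paladin.  [the old quay: the dwarf, the paladin | the new quay: the archer, the elf, the goblin, the knight, the rogue, the troll]
13. Drover goes to the new quay with the dwarf and the paladin.  [the old quay: — | the new quay: the archer, the dwarf, the elf, the goblin, the knight, the paladin, the rogue, the troll]

13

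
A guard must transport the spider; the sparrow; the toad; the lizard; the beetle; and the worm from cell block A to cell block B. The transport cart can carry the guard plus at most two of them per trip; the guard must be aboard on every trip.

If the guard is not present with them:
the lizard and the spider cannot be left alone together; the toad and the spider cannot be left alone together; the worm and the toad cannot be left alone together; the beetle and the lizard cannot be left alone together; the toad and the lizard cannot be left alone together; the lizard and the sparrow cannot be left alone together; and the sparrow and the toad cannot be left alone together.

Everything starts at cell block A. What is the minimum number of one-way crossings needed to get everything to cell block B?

Counting alone: the guard can take at most 2 across per trip to cell block B, so moving all 6 needs at least 3 loaded trips out, with a return between consecutive ones — at least 5 crossings.
The safety rule pushes this higher. Following every safe sequence of crossings, the most of the 6 that can be at cell block B as the transport cart arrives there on crossings 5, 7 is 4, 5 respectively — never all 6.
So no plan with fewer than 9 crossings exists, and this one achieves 9:
1. Guard goes to cell block B with the lizard and the toad.  [cell block A: the beetle, the sparrow, the spider, the worm | cell block B: the lizard, the toad]
2. Guard goes back to cell block A with the toad.  [cell block A: the beetle, the sparrow, the spider, the toad, the worm | cell block B: the lizard]
3. Guard goes to cell block B with the beetle and the toad.  [cell block A: the sparrow, the spider, the worm | cell block B: the beetle, the lizard, the toad]
4. Guard goes back to cell block A with the lizard.  [cell block A: the lizard, the sparrow, the spider, the worm | cell block B: the beetle, the toad]
5. Guard goes to cell block B with the sparrow and the spider.  [cell block A: the lizard, the worm | cell block B: the beetle, the sparrow, the spider, the toad]
6. Guard goes back to cell block A with the toad.  [cell block A: the lizard, the toad, the worm | cell block B: the beetle, the sparrow, the spider]
7. Guard goes to cell block B with the toad and the worm.  [cell block A: the lizard | cell block B: the beetle, the sparrow, the spider, the toad, the worm]
8. Guard goes back to cell block A with the toad.  [cell block A: the lizard, the toad | cell block B: the beetle, the sparrow, the spider, the worm]
9. Guard goes to cell block B with the lizard and the toad.  [cell block A: — | cell block B: the beetle, the lizard, the sparrow, the spider, the toad, the worm]

9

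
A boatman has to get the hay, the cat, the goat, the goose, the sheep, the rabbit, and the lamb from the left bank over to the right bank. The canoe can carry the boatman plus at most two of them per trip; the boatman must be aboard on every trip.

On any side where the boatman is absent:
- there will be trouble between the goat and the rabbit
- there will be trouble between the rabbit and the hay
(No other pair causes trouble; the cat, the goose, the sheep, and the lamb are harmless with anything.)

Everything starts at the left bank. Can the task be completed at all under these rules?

1. Boatman goes to the right bank with the rabbit.  [the left bank: the cat, the goat, the goose, the hay, the lamb, the sheep | the right bank: the rabbit]
2. Boatman goes back to the left bank alone.  [the left bank: the cat, the goat, the goose, the hay, the lamb, the sheep | the right bank: the rabbit]
3. Boatman goes to the right bank with the cat and the goose.  [the left bank: the goat, the hay, the lamb, the sheep | the right bank: the cat, the goose, the rabbit]
4. Boatman goes back to the left bank alone.  [the left bank: the goat, the hay, the lamb, the sheep | the right bank: the cat, the goose, the rabbit]
5. Boatman goes to the right bank with the lamb and the sheep.  [the left bank: the goat, the hay | the right bank: the cat, the goose, the lamb, the rabbit, the sheep]
6. Boatman goes back to the left bank alone.  [the left bank: the goat, the hay | the right bank: the cat, the goose, the lamb, the rabbit, the sheep]
7. Boatman goes to the right bank with the goat and the hay.  [the left bank: — | the right bank: the cat, the goat, the goose, the hay, the lamb, the rabbit, the sheep]

Yes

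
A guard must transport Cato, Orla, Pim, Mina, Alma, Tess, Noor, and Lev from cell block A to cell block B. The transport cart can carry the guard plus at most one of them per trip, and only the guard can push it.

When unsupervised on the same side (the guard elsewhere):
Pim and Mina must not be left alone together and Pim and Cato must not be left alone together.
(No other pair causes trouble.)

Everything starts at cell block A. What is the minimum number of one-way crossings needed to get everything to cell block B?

17

Counting alone: the guard can take at most 1 across per trip to cell block B, so moving all 8 needs at least 8 loaded trips out, with a return between consecutive ones — at least 15 crossings.
The safety rule pushes this higher. Following every safe sequence of crossings, the most of the 8 that can be at cell block B as the transport cart arrives there on crossing 15 is 7 — never all 8.
So no plan with fewer than 17 crossings exists, and this one achieves 17:
1. Guard goes to cell block B with Pim.
2. Guard goes back to cell block A alone.
3. Guard goes to cell block B with Cato.
4. Guard goes back to cell block A with Pim.
5. Guard goes to cell block B with Mina.
6. Guard goes back to cell block A alone.
7. Guard goes to cell block B with Orla.
8. Guard goes back to cell block A alone.
9. Guard goes to cell block B with Alma.
10. Guard goes back to cell block A alone.
11. Guard goes to cell block B with Tess.
12. Guard goes back to cell block A alone.
13. Guard goes to cell block B with Noor.
14. Guard goes back to cell block A alone.
15. Guard goes to cell block B with Lev.
16. Guard goes back to cell block A alone.
17. Guard goes to cell block B with Pim.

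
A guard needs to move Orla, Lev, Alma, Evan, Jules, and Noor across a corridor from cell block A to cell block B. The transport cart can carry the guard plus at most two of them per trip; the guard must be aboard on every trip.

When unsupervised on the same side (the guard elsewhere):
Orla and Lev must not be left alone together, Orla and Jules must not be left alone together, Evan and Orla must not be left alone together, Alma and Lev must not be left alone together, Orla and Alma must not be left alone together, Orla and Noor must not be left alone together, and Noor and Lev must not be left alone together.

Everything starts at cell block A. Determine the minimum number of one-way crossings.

9

Counting alone: the guard can take at most 2 across per trip to cell block B, so moving all 6 needs at least 3 loaded trips out, with a return between consecutive ones — at least 5 crossings.
The safety rule pushes this higher. Following every safe sequence of crossings, the most of the 6 that can be at cell block B as the transport cart arrives there on crossings 5, 7 is 4, 5 respectively — never all 6.
So no plan with fewer than 9 crossings exists, and this one achieves 9:
1. Guard goes to cell block B with Lev and Orla.  [cell block A: Alma, Evan, Jules, Noor | cell block B: Lev, Orla]
2. Guard goes back to cell block A with Orla.  [cell block A: Alma, Evan, Jules, Noor, Orla | cell block B: Lev]
3. Guard goes to cell block B with Evan and Orla.  [cell block A: Alma, Jules, Noor | cell block B: Evan, Lev, Orla]
4. Guard goes back to cell block A with Orla.  [cell block A: Alma, Jules, Noor, Orla | cell block B: Evan, Lev]
5. Guard goes to cell block B with Jules and Orla.  [cell block A: Alma, Noor | cell block B: Evan, Jules, Lev, Orla]
6. Guard goes back to cell block A with Orla.  [cell block A: Alma, Noor, Orla | cell block B: Evan, Jules, Lev]
7. Guard goes to cell block B with Alma and Noor.  [cell block A: Orla | cell block B: Alma, Evan, Jules, Lev, Noor]
8. Guard goes back to cell block A with Lev.  [cell block A: Lev, Orla | cell block B: Alma, Evan, Jules, Noor]
9. Guard goes to cell block B with Lev and Orla.  [cell block A: — | cell block B: Alma, Evan, Jules, Lev, Noor, Orla]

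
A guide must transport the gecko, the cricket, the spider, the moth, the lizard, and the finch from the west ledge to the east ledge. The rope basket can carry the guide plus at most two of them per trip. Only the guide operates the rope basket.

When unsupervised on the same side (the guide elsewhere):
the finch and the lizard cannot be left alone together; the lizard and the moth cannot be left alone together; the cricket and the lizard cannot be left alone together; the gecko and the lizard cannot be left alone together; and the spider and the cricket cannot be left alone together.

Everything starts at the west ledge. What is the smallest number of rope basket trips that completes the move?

Counting alone: the guide can take at most 2 across per trip to the east ledge, so moving all 6 needs at least 3 loaded trips out, with a return between consecutive ones — at least 5 crossings.
The safety rule pushes this higher. Following every safe sequence of crossings, the most of the 6 that can be at the east ledge as the rope basket arrives there on crossing 5 is 5 — never all 6.
So no plan with fewer than 7 crossings exists, and this one achieves 7:
1. Guide goes to the east ledge with the cricket and the lizard.  [the west ledge: the finch, the gecko, the moth, the spider | the east ledge: the cricket, the lizard]
2. Guide goes back to the west ledge with the cricket.  [the west ledge: the cricket, the finch, the gecko, the moth, the spider | the east ledge: the lizard]
3. Guide goes to the east ledge with the cricket and the gecko.  [the west ledge: the finch, the moth, the spider | the east ledge: the cricket, the gecko, the lizard]
4. Guide goes back to the west ledge with the lizard.  [the west ledge: the finch, the lizard, the moth, the spider | the east ledge: the cricket, the gecko]
5. Guide goes to the east ledge with the finch and the moth.  [the west ledge: the lizard, the spider | the east ledge: the cricket, the finch, the gecko, the moth]
6. Guide goes back to the west ledge alone.  [the west ledge: the lizard, the spider | the east ledge: the cricket, the finch, the gecko, the moth]
7. Guide goes to the east ledge with the lizard and the spider.  [the west ledge: — | the east ledge: the cricket, the finch, the gecko, the lizard, the moth, the spider]

7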